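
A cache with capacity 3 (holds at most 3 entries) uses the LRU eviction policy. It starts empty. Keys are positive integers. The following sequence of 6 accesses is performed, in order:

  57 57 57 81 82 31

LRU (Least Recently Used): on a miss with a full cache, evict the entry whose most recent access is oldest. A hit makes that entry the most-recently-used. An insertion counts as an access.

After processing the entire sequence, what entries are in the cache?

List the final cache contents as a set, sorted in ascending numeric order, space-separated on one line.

LRU simulation (capacity=3):
  1. access 57: MISS. Cache (LRU->MRU): [57]
  2. access 57: HIT. Cache (LRU->MRU): [57]
  3. access 57: HIT. Cache (LRU->MRU): [57]
  4. access 81: MISS. Cache (LRU->MRU): [57 81]
  5. access 82: MISS. Cache (LRU->MRU): [57 81 82]
  6. access 31: MISS, evict 57. Cache (LRU->MRU): [81 82 31]
Total: 2 hits, 4 misses, 1 evictions

Answer: 31 81 82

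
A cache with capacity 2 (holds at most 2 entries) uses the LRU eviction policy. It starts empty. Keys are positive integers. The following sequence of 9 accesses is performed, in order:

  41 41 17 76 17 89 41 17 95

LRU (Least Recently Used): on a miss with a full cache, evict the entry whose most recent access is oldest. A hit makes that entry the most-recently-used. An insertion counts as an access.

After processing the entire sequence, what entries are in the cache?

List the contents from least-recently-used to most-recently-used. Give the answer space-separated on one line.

Answer: 17 95

Derivation:
LRU simulation (capacity=2):
  1. access 41: MISS. Cache (LRU->MRU): [41]
  2. access 41: HIT. Cache (LRU->MRU): [41]
  3. access 17: MISS. Cache (LRU->MRU): [41 17]
  4. access 76: MISS, evict 41. Cache (LRU->MRU): [17 76]
  5. access 17: HIT. Cache (LRU->MRU): [76 17]
  6. access 89: MISS, evict 76. Cache (LRU->MRU): [17 89]
  7. access 41: MISS, evict 17. Cache (LRU->MRU): [89 41]
  8. access 17: MISS, evict 89. Cache (LRU->MRU): [41 17]
  9. access 95: MISS, evict 41. Cache (LRU->MRU): [17 95]
Total: 2 hits, 7 misses, 5 evictions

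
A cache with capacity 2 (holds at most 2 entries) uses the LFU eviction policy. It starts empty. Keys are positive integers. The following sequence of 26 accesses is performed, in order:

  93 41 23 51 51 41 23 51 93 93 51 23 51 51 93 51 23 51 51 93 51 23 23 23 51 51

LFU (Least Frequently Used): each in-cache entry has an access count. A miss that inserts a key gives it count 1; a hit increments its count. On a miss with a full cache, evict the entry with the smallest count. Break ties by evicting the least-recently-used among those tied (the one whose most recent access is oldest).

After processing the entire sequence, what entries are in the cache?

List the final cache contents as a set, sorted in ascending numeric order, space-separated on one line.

LFU simulation (capacity=2):
  1. access 93: MISS. Cache: [93(c=1)]
  2. access 41: MISS. Cache: [93(c=1) 41(c=1)]
  3. access 23: MISS, evict 93(c=1). Cache: [41(c=1) 23(c=1)]
  4. access 51: MISS, evict 41(c=1). Cache: [23(c=1) 51(c=1)]
  5. access 51: HIT, count now 2. Cache: [23(c=1) 51(c=2)]
  6. access 41: MISS, evict 23(c=1). Cache: [41(c=1) 51(c=2)]
  7. access 23: MISS, evict 41(c=1). Cache: [23(c=1) 51(c=2)]
  8. access 51: HIT, count now 3. Cache: [23(c=1) 51(c=3)]
  9. access 93: MISS, evict 23(c=1). Cache: [93(c=1) 51(c=3)]
  10. access 93: HIT, count now 2. Cache: [93(c=2) 51(c=3)]
  11. access 51: HIT, count now 4. Cache: [93(c=2) 51(c=4)]
  12. access 23: MISS, evict 93(c=2). Cache: [23(c=1) 51(c=4)]
  13. access 51: HIT, count now 5. Cache: [23(c=1) 51(c=5)]
  14. access 51: HIT, count now 6. Cache: [23(c=1) 51(c=6)]
  15. access 93: MISS, evict 23(c=1). Cache: [93(c=1) 51(c=6)]
  16. access 51: HIT, count now 7. Cache: [93(c=1) 51(c=7)]
  17. access 23: MISS, evict 93(c=1). Cache: [23(c=1) 51(c=7)]
  18. access 51: HIT, count now 8. Cache: [23(c=1) 51(c=8)]
  19. access 51: HIT, count now 9. Cache: [23(c=1) 51(c=9)]
  20. access 93: MISS, evict 23(c=1). Cache: [93(c=1) 51(c=9)]
  21. access 51: HIT, count now 10. Cache: [93(c=1) 51(c=10)]
  22. access 23: MISS, evict 93(c=1). Cache: [23(c=1) 51(c=10)]
  23. access 23: HIT, count now 2. Cache: [23(c=2) 51(c=10)]
  24. access 23: HIT, count now 3. Cache: [23(c=3) 51(c=10)]
  25. access 51: HIT, count now 11. Cache: [23(c=3) 51(c=11)]
  26. access 51: HIT, count now 12. Cache: [23(c=3) 51(c=12)]
Total: 14 hits, 12 misses, 10 evictions

Answer: 23 51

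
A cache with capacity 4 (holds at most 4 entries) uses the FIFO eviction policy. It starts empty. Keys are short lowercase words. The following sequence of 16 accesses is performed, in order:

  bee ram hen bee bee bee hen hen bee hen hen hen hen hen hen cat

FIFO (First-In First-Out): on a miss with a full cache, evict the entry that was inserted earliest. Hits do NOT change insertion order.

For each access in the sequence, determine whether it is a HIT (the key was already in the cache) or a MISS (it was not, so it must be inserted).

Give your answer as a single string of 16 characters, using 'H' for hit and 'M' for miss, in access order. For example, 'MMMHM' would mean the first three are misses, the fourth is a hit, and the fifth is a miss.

FIFO simulation (capacity=4):
  1. access bee: MISS. Cache (old->new): [bee]
  2. access ram: MISS. Cache (old->new): [bee ram]
  3. access hen: MISS. Cache (old->new): [bee ram hen]
  4. access bee: HIT. Cache (old->new): [bee ram hen]
  5. access bee: HIT. Cache (old->new): [bee ram hen]
  6. access bee: HIT. Cache (old->new): [bee ram hen]
  7. access hen: HIT. Cache (old->new): [bee ram hen]
  8. access hen: HIT. Cache (old->new): [bee ram hen]
  9. access bee: HIT. Cache (old->new): [bee ram hen]
  10. access hen: HIT. Cache (old->new): [bee ram hen]
  11. access hen: HIT. Cache (old->new): [bee ram hen]
  12. access hen: HIT. Cache (old->new): [bee ram hen]
  13. access hen: HIT. Cache (old->new): [bee ram hen]
  14. access hen: HIT. Cache (old->new): [bee ram hen]
  15. access hen: HIT. Cache (old->new): [bee ram hen]
  16. access cat: MISS. Cache (old->new): [bee ram hen cat]
Total: 12 hits, 4 misses, 0 evictions

Answer: MMMHHHHHHHHHHHHM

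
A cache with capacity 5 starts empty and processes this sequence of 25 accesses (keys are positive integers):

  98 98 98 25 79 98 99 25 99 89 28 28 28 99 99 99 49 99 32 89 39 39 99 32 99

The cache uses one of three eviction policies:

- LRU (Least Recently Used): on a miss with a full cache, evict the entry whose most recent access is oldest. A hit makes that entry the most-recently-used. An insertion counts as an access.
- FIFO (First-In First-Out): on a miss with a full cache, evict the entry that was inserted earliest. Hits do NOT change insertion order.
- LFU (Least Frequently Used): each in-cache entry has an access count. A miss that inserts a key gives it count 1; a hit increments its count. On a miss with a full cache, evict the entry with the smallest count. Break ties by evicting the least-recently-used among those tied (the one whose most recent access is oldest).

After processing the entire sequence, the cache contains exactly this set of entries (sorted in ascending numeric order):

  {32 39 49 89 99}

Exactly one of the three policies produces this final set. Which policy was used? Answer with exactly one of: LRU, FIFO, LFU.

Simulating under each policy and comparing final sets:
  LRU: final set = {32 39 49 89 99} -> MATCHES target
  FIFO: final set = {28 32 39 49 99} -> differs
  LFU: final set = {28 32 39 98 99} -> differs
Only LRU produces the target set.

Answer: LRU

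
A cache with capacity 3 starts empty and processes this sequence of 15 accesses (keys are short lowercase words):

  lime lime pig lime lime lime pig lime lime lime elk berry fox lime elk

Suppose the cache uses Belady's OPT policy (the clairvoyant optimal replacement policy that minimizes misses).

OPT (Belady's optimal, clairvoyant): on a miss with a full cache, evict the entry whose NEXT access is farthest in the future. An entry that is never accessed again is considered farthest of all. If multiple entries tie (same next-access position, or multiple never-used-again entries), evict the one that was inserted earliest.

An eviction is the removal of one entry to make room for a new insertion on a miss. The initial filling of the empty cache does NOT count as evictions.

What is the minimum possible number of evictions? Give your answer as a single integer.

OPT (Belady) simulation (capacity=3):
  1. access lime: MISS. Cache: [lime]
  2. access lime: HIT. Next use of lime: step 4. Cache: [lime]
  3. access pig: MISS. Cache: [lime pig]
  4. access lime: HIT. Next use of lime: step 5. Cache: [lime pig]
  5. access lime: HIT. Next use of lime: step 6. Cache: [lime pig]
  6. access lime: HIT. Next use of lime: step 8. Cache: [lime pig]
  7. access pig: HIT. Next use of pig: never. Cache: [lime pig]
  8. access lime: HIT. Next use of lime: step 9. Cache: [lime pig]
  9. access lime: HIT. Next use of lime: step 10. Cache: [lime pig]
  10. access lime: HIT. Next use of lime: step 14. Cache: [lime pig]
  11. access elk: MISS. Cache: [lime pig elk]
  12. access berry: MISS, evict pig (next use: never). Cache: [lime elk berry]
  13. access fox: MISS, evict berry (next use: never). Cache: [lime elk fox]
  14. access lime: HIT. Next use of lime: never. Cache: [lime elk fox]
  15. access elk: HIT. Next use of elk: never. Cache: [lime elk fox]
Total: 10 hits, 5 misses, 2 evictions

Answer: 2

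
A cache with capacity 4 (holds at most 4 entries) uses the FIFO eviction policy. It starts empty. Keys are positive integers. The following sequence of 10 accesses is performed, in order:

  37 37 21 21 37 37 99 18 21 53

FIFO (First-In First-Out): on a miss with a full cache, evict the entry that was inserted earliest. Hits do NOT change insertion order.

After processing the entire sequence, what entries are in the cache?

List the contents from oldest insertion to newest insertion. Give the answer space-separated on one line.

Answer: 21 99 18 53

Derivation:
FIFO simulation (capacity=4):
  1. access 37: MISS. Cache (old->new): [37]
  2. access 37: HIT. Cache (old->new): [37]
  3. access 21: MISS. Cache (old->new): [37 21]
  4. access 21: HIT. Cache (old->new): [37 21]
  5. access 37: HIT. Cache (old->new): [37 21]
  6. access 37: HIT. Cache (old->new): [37 21]
  7. access 99: MISS. Cache (old->new): [37 21 99]
  8. access 18: MISS. Cache (old->new): [37 21 99 18]
  9. access 21: HIT. Cache (old->new): [37 21 99 18]
  10. access 53: MISS, evict 37. Cache (old->new): [21 99 18 53]
Total: 5 hits, 5 misses, 1 evictions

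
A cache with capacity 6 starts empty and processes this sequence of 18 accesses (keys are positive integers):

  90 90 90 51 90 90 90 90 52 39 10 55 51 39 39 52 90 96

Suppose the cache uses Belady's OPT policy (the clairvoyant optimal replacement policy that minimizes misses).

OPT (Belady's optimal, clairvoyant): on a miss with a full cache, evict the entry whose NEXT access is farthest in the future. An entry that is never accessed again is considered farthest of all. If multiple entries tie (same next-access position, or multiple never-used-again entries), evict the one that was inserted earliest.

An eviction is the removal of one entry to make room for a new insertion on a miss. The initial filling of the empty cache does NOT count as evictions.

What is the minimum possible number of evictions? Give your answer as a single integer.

Answer: 1

Derivation:
OPT (Belady) simulation (capacity=6):
  1. access 90: MISS. Cache: [90]
  2. access 90: HIT. Next use of 90: step 3. Cache: [90]
  3. access 90: HIT. Next use of 90: step 5. Cache: [90]
  4. access 51: MISS. Cache: [90 51]
  5. access 90: HIT. Next use of 90: step 6. Cache: [90 51]
  6. access 90: HIT. Next use of 90: step 7. Cache: [90 51]
  7. access 90: HIT. Next use of 90: step 8. Cache: [90 51]
  8. access 90: HIT. Next use of 90: step 17. Cache: [90 51]
  9. access 52: MISS. Cache: [90 51 52]
  10. access 39: MISS. Cache: [90 51 52 39]
  11. access 10: MISS. Cache: [90 51 52 39 10]
  12. access 55: MISS. Cache: [90 51 52 39 10 55]
  13. access 51: HIT. Next use of 51: never. Cache: [90 51 52 39 10 55]
  14. access 39: HIT. Next use of 39: step 15. Cache: [90 51 52 39 10 55]
  15. access 39: HIT. Next use of 39: never. Cache: [90 51 52 39 10 55]
  16. access 52: HIT. Next use of 52: never. Cache: [90 51 52 39 10 55]
  17. access 90: HIT. Next use of 90: never. Cache: [90 51 52 39 10 55]
  18. access 96: MISS, evict 90 (next use: never). Cache: [51 52 39 10 55 96]
Total: 11 hits, 7 misses, 1 evictions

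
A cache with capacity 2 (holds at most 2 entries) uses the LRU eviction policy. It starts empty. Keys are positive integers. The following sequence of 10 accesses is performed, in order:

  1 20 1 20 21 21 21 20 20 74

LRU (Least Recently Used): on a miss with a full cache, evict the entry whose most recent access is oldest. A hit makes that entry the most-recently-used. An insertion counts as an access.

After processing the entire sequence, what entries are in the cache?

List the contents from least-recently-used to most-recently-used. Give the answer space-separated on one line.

Answer: 20 74

Derivation:
LRU simulation (capacity=2):
  1. access 1: MISS. Cache (LRU->MRU): [1]
  2. access 20: MISS. Cache (LRU->MRU): [1 20]
  3. access 1: HIT. Cache (LRU->MRU): [20 1]
  4. access 20: HIT. Cache (LRU->MRU): [1 20]
  5. access 21: MISS, evict 1. Cache (LRU->MRU): [20 21]
  6. access 21: HIT. Cache (LRU->MRU): [20 21]
  7. access 21: HIT. Cache (LRU->MRU): [20 21]
  8. access 20: HIT. Cache (LRU->MRU): [21 20]
  9. access 20: HIT. Cache (LRU->MRU): [21 20]
  10. access 74: MISS, evict 21. Cache (LRU->MRU): [20 74]
Total: 6 hits, 4 misses, 2 evictions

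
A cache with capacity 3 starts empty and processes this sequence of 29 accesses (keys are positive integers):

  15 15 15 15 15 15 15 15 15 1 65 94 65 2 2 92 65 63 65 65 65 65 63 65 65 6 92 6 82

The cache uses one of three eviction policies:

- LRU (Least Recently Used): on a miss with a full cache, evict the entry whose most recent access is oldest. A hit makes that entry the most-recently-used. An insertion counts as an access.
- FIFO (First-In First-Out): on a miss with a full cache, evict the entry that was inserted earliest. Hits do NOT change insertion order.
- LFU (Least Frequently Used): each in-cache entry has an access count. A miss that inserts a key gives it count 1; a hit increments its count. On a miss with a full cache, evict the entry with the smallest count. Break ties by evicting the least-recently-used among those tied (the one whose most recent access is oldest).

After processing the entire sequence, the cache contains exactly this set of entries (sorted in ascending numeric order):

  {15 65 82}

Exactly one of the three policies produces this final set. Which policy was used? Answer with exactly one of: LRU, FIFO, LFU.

Answer: LFU

Derivation:
Simulating under each policy and comparing final sets:
  LRU: final set = {6 82 92} -> differs
  FIFO: final set = {6 82 92} -> differs
  LFU: final set = {15 65 82} -> MATCHES target
Only LFU produces the target set.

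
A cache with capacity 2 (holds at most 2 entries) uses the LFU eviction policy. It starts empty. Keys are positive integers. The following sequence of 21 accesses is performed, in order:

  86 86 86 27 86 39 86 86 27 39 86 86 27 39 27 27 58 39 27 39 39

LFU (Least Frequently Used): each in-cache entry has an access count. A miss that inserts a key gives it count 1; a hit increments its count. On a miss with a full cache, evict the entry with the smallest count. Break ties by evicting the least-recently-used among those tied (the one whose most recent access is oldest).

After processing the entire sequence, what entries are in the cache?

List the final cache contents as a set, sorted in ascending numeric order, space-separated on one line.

LFU simulation (capacity=2):
  1. access 86: MISS. Cache: [86(c=1)]
  2. access 86: HIT, count now 2. Cache: [86(c=2)]
  3. access 86: HIT, count now 3. Cache: [86(c=3)]
  4. access 27: MISS. Cache: [27(c=1) 86(c=3)]
  5. access 86: HIT, count now 4. Cache: [27(c=1) 86(c=4)]
  6. access 39: MISS, evict 27(c=1). Cache: [39(c=1) 86(c=4)]
  7. access 86: HIT, count now 5. Cache: [39(c=1) 86(c=5)]
  8. access 86: HIT, count now 6. Cache: [39(c=1) 86(c=6)]
  9. access 27: MISS, evict 39(c=1). Cache: [27(c=1) 86(c=6)]
  10. access 39: MISS, evict 27(c=1). Cache: [39(c=1) 86(c=6)]
  11. access 86: HIT, count now 7. Cache: [39(c=1) 86(c=7)]
  12. access 86: HIT, count now 8. Cache: [39(c=1) 86(c=8)]
  13. access 27: MISS, evict 39(c=1). Cache: [27(c=1) 86(c=8)]
  14. access 39: MISS, evict 27(c=1). Cache: [39(c=1) 86(c=8)]
  15. access 27: MISS, evict 39(c=1). Cache: [27(c=1) 86(c=8)]
  16. access 27: HIT, count now 2. Cache: [27(c=2) 86(c=8)]
  17. access 58: MISS, evict 27(c=2). Cache: [58(c=1) 86(c=8)]
  18. access 39: MISS, evict 58(c=1). Cache: [39(c=1) 86(c=8)]
  19. access 27: MISS, evict 39(c=1). Cache: [27(c=1) 86(c=8)]
  20. access 39: MISS, evict 27(c=1). Cache: [39(c=1) 86(c=8)]
  21. access 39: HIT, count now 2. Cache: [39(c=2) 86(c=8)]
Total: 9 hits, 12 misses, 10 evictions

Answer: 39 86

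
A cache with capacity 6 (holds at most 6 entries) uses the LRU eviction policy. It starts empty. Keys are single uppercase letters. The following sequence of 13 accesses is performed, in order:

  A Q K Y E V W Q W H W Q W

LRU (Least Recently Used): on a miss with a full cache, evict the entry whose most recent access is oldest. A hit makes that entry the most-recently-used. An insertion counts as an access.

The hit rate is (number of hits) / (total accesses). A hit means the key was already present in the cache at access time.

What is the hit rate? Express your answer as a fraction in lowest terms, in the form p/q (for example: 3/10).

Answer: 5/13

Derivation:
LRU simulation (capacity=6):
  1. access A: MISS. Cache (LRU->MRU): [A]
  2. access Q: MISS. Cache (LRU->MRU): [A Q]
  3. access K: MISS. Cache (LRU->MRU): [A Q K]
  4. access Y: MISS. Cache (LRU->MRU): [A Q K Y]
  5. access E: MISS. Cache (LRU->MRU): [A Q K Y E]
  6. access V: MISS. Cache (LRU->MRU): [A Q K Y E V]
  7. access W: MISS, evict A. Cache (LRU->MRU): [Q K Y E V W]
  8. access Q: HIT. Cache (LRU->MRU): [K Y E V W Q]
  9. access W: HIT. Cache (LRU->MRU): [K Y E V Q W]
  10. access H: MISS, evict K. Cache (LRU->MRU): [Y E V Q W H]
  11. access W: HIT. Cache (LRU->MRU): [Y E V Q H W]
  12. access Q: HIT. Cache (LRU->MRU): [Y E V H W Q]
  13. access W: HIT. Cache (LRU->MRU): [Y E V H Q W]
Total: 5 hits, 8 misses, 2 evictions

Hit rate = 5/13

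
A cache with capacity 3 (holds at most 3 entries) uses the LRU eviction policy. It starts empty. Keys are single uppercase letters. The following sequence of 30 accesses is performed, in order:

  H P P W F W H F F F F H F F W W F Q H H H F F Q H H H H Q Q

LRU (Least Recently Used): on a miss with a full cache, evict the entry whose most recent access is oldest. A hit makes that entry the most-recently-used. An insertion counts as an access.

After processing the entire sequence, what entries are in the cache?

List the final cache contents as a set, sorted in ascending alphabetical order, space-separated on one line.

LRU simulation (capacity=3):
  1. access H: MISS. Cache (LRU->MRU): [H]
  2. access P: MISS. Cache (LRU->MRU): [H P]
  3. access P: HIT. Cache (LRU->MRU): [H P]
  4. access W: MISS. Cache (LRU->MRU): [H P W]
  5. access F: MISS, evict H. Cache (LRU->MRU): [P W F]
  6. access W: HIT. Cache (LRU->MRU): [P F W]
  7. access H: MISS, evict P. Cache (LRU->MRU): [F W H]
  8. access F: HIT. Cache (LRU->MRU): [W H F]
  9. access F: HIT. Cache (LRU->MRU): [W H F]
  10. access F: HIT. Cache (LRU->MRU): [W H F]
  11. access F: HIT. Cache (LRU->MRU): [W H F]
  12. access H: HIT. Cache (LRU->MRU): [W F H]
  13. access F: HIT. Cache (LRU->MRU): [W H F]
  14. access F: HIT. Cache (LRU->MRU): [W H F]
  15. access W: HIT. Cache (LRU->MRU): [H F W]
  16. access W: HIT. Cache (LRU->MRU): [H F W]
  17. access F: HIT. Cache (LRU->MRU): [H W F]
  18. access Q: MISS, evict H. Cache (LRU->MRU): [W F Q]
  19. access H: MISS, evict W. Cache (LRU->MRU): [F Q H]
  20. access H: HIT. Cache (LRU->MRU): [F Q H]
  21. access H: HIT. Cache (LRU->MRU): [F Q H]
  22. access F: HIT. Cache (LRU->MRU): [Q H F]
  23. access F: HIT. Cache (LRU->MRU): [Q H F]
  24. access Q: HIT. Cache (LRU->MRU): [H F Q]
  25. access H: HIT. Cache (LRU->MRU): [F Q H]
  26. access H: HIT. Cache (LRU->MRU): [F Q H]
  27. access H: HIT. Cache (LRU->MRU): [F Q H]
  28. access H: HIT. Cache (LRU->MRU): [F Q H]
  29. access Q: HIT. Cache (LRU->MRU): [F H Q]
  30. access Q: HIT. Cache (LRU->MRU): [F H Q]
Total: 23 hits, 7 misses, 4 evictions

Answer: F H Q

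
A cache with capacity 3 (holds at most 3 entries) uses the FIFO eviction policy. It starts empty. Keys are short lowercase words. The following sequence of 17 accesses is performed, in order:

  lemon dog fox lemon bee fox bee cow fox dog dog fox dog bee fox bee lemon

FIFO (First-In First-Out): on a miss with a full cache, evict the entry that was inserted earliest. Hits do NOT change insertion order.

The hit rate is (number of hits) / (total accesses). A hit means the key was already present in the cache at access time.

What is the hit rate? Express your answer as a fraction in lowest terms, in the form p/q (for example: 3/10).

Answer: 8/17

Derivation:
FIFO simulation (capacity=3):
  1. access lemon: MISS. Cache (old->new): [lemon]
  2. access dog: MISS. Cache (old->new): [lemon dog]
  3. access fox: MISS. Cache (old->new): [lemon dog fox]
  4. access lemon: HIT. Cache (old->new): [lemon dog fox]
  5. access bee: MISS, evict lemon. Cache (old->new): [dog fox bee]
  6. access fox: HIT. Cache (old->new): [dog fox bee]
  7. access bee: HIT. Cache (old->new): [dog fox bee]
  8. access cow: MISS, evict dog. Cache (old->new): [fox bee cow]
  9. access fox: HIT. Cache (old->new): [fox bee cow]
  10. access dog: MISS, evict fox. Cache (old->new): [bee cow dog]
  11. access dog: HIT. Cache (old->new): [bee cow dog]
  12. access fox: MISS, evict bee. Cache (old->new): [cow dog fox]
  13. access dog: HIT. Cache (old->new): [cow dog fox]
  14. access bee: MISS, evict cow. Cache (old->new): [dog fox bee]
  15. access fox: HIT. Cache (old->new): [dog fox bee]
  16. access bee: HIT. Cache (old->new): [dog fox bee]
  17. access lemon: MISS, evict dog. Cache (old->new): [fox bee lemon]
Total: 8 hits, 9 misses, 6 evictions

Hit rate = 8/17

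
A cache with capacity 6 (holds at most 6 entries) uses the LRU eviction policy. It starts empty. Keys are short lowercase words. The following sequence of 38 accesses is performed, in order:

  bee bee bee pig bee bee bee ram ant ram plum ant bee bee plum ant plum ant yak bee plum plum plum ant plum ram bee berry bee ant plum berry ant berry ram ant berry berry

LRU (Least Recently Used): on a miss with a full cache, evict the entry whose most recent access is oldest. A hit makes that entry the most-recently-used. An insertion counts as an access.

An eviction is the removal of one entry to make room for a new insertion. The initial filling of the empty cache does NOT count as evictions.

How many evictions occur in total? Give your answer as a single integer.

Answer: 1

Derivation:
LRU simulation (capacity=6):
  1. access bee: MISS. Cache (LRU->MRU): [bee]
  2. access bee: HIT. Cache (LRU->MRU): [bee]
  3. access bee: HIT. Cache (LRU->MRU): [bee]
  4. access pig: MISS. Cache (LRU->MRU): [bee pig]
  5. access bee: HIT. Cache (LRU->MRU): [pig bee]
  6. access bee: HIT. Cache (LRU->MRU): [pig bee]
  7. access bee: HIT. Cache (LRU->MRU): [pig bee]
  8. access ram: MISS. Cache (LRU->MRU): [pig bee ram]
  9. access ant: MISS. Cache (LRU->MRU): [pig bee ram ant]
  10. access ram: HIT. Cache (LRU->MRU): [pig bee ant ram]
  11. access plum: MISS. Cache (LRU->MRU): [pig bee ant ram plum]
  12. access ant: HIT. Cache (LRU->MRU): [pig bee ram plum ant]
  13. access bee: HIT. Cache (LRU->MRU): [pig ram plum ant bee]
  14. access bee: HIT. Cache (LRU->MRU): [pig ram plum ant bee]
  15. access plum: HIT. Cache (LRU->MRU): [pig ram ant bee plum]
  16. access ant: HIT. Cache (LRU->MRU): [pig ram bee plum ant]
  17. access plum: HIT. Cache (LRU->MRU): [pig ram bee ant plum]
  18. access ant: HIT. Cache (LRU->MRU): [pig ram bee plum ant]
  19. access yak: MISS. Cache (LRU->MRU): [pig ram bee plum ant yak]
  20. access bee: HIT. Cache (LRU->MRU): [pig ram plum ant yak bee]
  21. access plum: HIT. Cache (LRU->MRU): [pig ram ant yak bee plum]
  22. access plum: HIT. Cache (LRU->MRU): [pig ram ant yak bee plum]
  23. access plum: HIT. Cache (LRU->MRU): [pig ram ant yak bee plum]
  24. access ant: HIT. Cache (LRU->MRU): [pig ram yak bee plum ant]
  25. access plum: HIT. Cache (LRU->MRU): [pig ram yak bee ant plum]
  26. access ram: HIT. Cache (LRU->MRU): [pig yak bee ant plum ram]
  27. access bee: HIT. Cache (LRU->MRU): [pig yak ant plum ram bee]
  28. access berry: MISS, evict pig. Cache (LRU->MRU): [yak ant plum ram bee berry]
  29. access bee: HIT. Cache (LRU->MRU): [yak ant plum ram berry bee]
  30. access ant: HIT. Cache (LRU->MRU): [yak plum ram berry bee ant]
  31. access plum: HIT. Cache (LRU->MRU): [yak ram berry bee ant plum]
  32. access berry: HIT. Cache (LRU->MRU): [yak ram bee ant plum berry]
  33. access ant: HIT. Cache (LRU->MRU): [yak ram bee plum berry ant]
  34. access berry: HIT. Cache (LRU->MRU): [yak ram bee plum ant berry]
  35. access ram: HIT. Cache (LRU->MRU): [yak bee plum ant berry ram]
  36. access ant: HIT. Cache (LRU->MRU): [yak bee plum berry ram ant]
  37. access berry: HIT. Cache (LRU->MRU): [yak bee plum ram ant berry]
  38. access berry: HIT. Cache (LRU->MRU): [yak bee plum ram ant berry]
Total: 31 hits, 7 misses, 1 evictions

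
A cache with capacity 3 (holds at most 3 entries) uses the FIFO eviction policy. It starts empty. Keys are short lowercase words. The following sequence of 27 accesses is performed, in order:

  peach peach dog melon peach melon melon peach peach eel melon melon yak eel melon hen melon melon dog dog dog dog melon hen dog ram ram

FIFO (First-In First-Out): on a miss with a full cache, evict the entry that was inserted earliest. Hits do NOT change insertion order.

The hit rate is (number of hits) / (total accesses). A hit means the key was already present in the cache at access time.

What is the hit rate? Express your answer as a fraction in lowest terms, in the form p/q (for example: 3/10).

FIFO simulation (capacity=3):
  1. access peach: MISS. Cache (old->new): [peach]
  2. access peach: HIT. Cache (old->new): [peach]
  3. access dog: MISS. Cache (old->new): [peach dog]
  4. access melon: MISS. Cache (old->new): [peach dog melon]
  5. access peach: HIT. Cache (old->new): [peach dog melon]
  6. access melon: HIT. Cache (old->new): [peach dog melon]
  7. access melon: HIT. Cache (old->new): [peach dog melon]
  8. access peach: HIT. Cache (old->new): [peach dog melon]
  9. access peach: HIT. Cache (old->new): [peach dog melon]
  10. access eel: MISS, evict peach. Cache (old->new): [dog melon eel]
  11. access melon: HIT. Cache (old->new): [dog melon eel]
  12. access melon: HIT. Cache (old->new): [dog melon eel]
  13. access yak: MISS, evict dog. Cache (old->new): [melon eel yak]
  14. access eel: HIT. Cache (old->new): [melon eel yak]
  15. access melon: HIT. Cache (old->new): [melon eel yak]
  16. access hen: MISS, evict melon. Cache (old->new): [eel yak hen]
  17. access melon: MISS, evict eel. Cache (old->new): [yak hen melon]
  18. access melon: HIT. Cache (old->new): [yak hen melon]
  19. access dog: MISS, evict yak. Cache (old->new): [hen melon dog]
  20. access dog: HIT. Cache (old->new): [hen melon dog]
  21. access dog: HIT. Cache (old->new): [hen melon dog]
  22. access dog: HIT. Cache (old->new): [hen melon dog]
  23. access melon: HIT. Cache (old->new): [hen melon dog]
  24. access hen: HIT. Cache (old->new): [hen melon dog]
  25. access dog: HIT. Cache (old->new): [hen melon dog]
  26. access ram: MISS, evict hen. Cache (old->new): [melon dog ram]
  27. access ram: HIT. Cache (old->new): [melon dog ram]
Total: 18 hits, 9 misses, 6 evictions

Hit rate = 18/27 = 2/3

Answer: 2/3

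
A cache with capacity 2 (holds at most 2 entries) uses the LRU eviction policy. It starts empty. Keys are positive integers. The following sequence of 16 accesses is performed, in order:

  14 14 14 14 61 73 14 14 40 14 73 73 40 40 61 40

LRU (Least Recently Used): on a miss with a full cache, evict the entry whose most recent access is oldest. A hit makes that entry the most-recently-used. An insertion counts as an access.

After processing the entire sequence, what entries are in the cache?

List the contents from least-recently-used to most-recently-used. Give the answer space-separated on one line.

LRU simulation (capacity=2):
  1. access 14: MISS. Cache (LRU->MRU): [14]
  2. access 14: HIT. Cache (LRU->MRU): [14]
  3. access 14: HIT. Cache (LRU->MRU): [14]
  4. access 14: HIT. Cache (LRU->MRU): [14]
  5. access 61: MISS. Cache (LRU->MRU): [14 61]
  6. access 73: MISS, evict 14. Cache (LRU->MRU): [61 73]
  7. access 14: MISS, evict 61. Cache (LRU->MRU): [73 14]
  8. access 14: HIT. Cache (LRU->MRU): [73 14]
  9. access 40: MISS, evict 73. Cache (LRU->MRU): [14 40]
  10. access 14: HIT. Cache (LRU->MRU): [40 14]
  11. access 73: MISS, evict 40. Cache (LRU->MRU): [14 73]
  12. access 73: HIT. Cache (LRU->MRU): [14 73]
  13. access 40: MISS, evict 14. Cache (LRU->MRU): [73 40]
  14. access 40: HIT. Cache (LRU->MRU): [73 40]
  15. access 61: MISS, evict 73. Cache (LRU->MRU): [40 61]
  16. access 40: HIT. Cache (LRU->MRU): [61 40]
Total: 8 hits, 8 misses, 6 evictions

Answer: 61 40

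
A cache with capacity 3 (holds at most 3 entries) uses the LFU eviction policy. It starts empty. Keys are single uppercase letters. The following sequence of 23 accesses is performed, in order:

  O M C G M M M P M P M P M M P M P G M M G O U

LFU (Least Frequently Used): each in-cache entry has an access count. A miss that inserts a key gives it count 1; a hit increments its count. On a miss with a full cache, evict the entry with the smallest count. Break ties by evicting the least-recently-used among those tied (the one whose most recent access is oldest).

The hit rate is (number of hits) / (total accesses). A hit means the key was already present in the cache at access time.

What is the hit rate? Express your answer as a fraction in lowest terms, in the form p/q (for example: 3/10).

LFU simulation (capacity=3):
  1. access O: MISS. Cache: [O(c=1)]
  2. access M: MISS. Cache: [O(c=1) M(c=1)]
  3. access C: MISS. Cache: [O(c=1) M(c=1) C(c=1)]
  4. access G: MISS, evict O(c=1). Cache: [M(c=1) C(c=1) G(c=1)]
  5. access M: HIT, count now 2. Cache: [C(c=1) G(c=1) M(c=2)]
  6. access M: HIT, count now 3. Cache: [C(c=1) G(c=1) M(c=3)]
  7. access M: HIT, count now 4. Cache: [C(c=1) G(c=1) M(c=4)]
  8. access P: MISS, evict C(c=1). Cache: [G(c=1) P(c=1) M(c=4)]
  9. access M: HIT, count now 5. Cache: [G(c=1) P(c=1) M(c=5)]
  10. access P: HIT, count now 2. Cache: [G(c=1) P(c=2) M(c=5)]
  11. access M: HIT, count now 6. Cache: [G(c=1) P(c=2) M(c=6)]
  12. access P: HIT, count now 3. Cache: [G(c=1) P(c=3) M(c=6)]
  13. access M: HIT, count now 7. Cache: [G(c=1) P(c=3) M(c=7)]
  14. access M: HIT, count now 8. Cache: [G(c=1) P(c=3) M(c=8)]
  15. access P: HIT, count now 4. Cache: [G(c=1) P(c=4) M(c=8)]
  16. access M: HIT, count now 9. Cache: [G(c=1) P(c=4) M(c=9)]
  17. access P: HIT, count now 5. Cache: [G(c=1) P(c=5) M(c=9)]
  18. access G: HIT, count now 2. Cache: [G(c=2) P(c=5) M(c=9)]
  19. access M: HIT, count now 10. Cache: [G(c=2) P(c=5) M(c=10)]
  20. access M: HIT, count now 11. Cache: [G(c=2) P(c=5) M(c=11)]
  21. access G: HIT, count now 3. Cache: [G(c=3) P(c=5) M(c=11)]
  22. access O: MISS, evict G(c=3). Cache: [O(c=1) P(c=5) M(c=11)]
  23. access U: MISS, evict O(c=1). Cache: [U(c=1) P(c=5) M(c=11)]
Total: 16 hits, 7 misses, 4 evictions

Hit rate = 16/23

Answer: 16/23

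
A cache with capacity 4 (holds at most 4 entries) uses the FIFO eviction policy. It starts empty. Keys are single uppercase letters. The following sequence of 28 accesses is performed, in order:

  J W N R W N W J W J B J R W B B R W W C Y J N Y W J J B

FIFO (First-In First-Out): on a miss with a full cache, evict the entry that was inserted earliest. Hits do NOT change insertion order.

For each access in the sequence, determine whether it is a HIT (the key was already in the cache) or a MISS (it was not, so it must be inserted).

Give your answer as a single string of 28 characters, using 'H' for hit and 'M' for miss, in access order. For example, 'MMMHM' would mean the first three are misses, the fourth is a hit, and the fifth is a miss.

FIFO simulation (capacity=4):
  1. access J: MISS. Cache (old->new): [J]
  2. access W: MISS. Cache (old->new): [J W]
  3. access N: MISS. Cache (old->new): [J W N]
  4. access R: MISS. Cache (old->new): [J W N R]
  5. access W: HIT. Cache (old->new): [J W N R]
  6. access N: HIT. Cache (old->new): [J W N R]
  7. access W: HIT. Cache (old->new): [J W N R]
  8. access J: HIT. Cache (old->new): [J W N R]
  9. access W: HIT. Cache (old->new): [J W N R]
  10. access J: HIT. Cache (old->new): [J W N R]
  11. access B: MISS, evict J. Cache (old->new): [W N R B]
  12. access J: MISS, evict W. Cache (old->new): [N R B J]
  13. access R: HIT. Cache (old->new): [N R B J]
  14. access W: MISS, evict N. Cache (old->new): [R B J W]
  15. access B: HIT. Cache (old->new): [R B J W]
  16. access B: HIT. Cache (old->new): [R B J W]
  17. access R: HIT. Cache (old->new): [R B J W]
  18. access W: HIT. Cache (old->new): [R B J W]
  19. access W: HIT. Cache (old->new): [R B J W]
  20. access C: MISS, evict R. Cache (old->new): [B J W C]
  21. access Y: MISS, evict B. Cache (old->new): [J W C Y]
  22. access J: HIT. Cache (old->new): [J W C Y]
  23. access N: MISS, evict J. Cache (old->new): [W C Y N]
  24. access Y: HIT. Cache (old->new): [W C Y N]
  25. access W: HIT. Cache (old->new): [W C Y N]
  26. access J: MISS, evict W. Cache (old->new): [C Y N J]
  27. access J: HIT. Cache (old->new): [C Y N J]
  28. access B: MISS, evict C. Cache (old->new): [Y N J B]
Total: 16 hits, 12 misses, 8 evictions

Answer: MMMMHHHHHHMMHMHHHHHMMHMHHMHM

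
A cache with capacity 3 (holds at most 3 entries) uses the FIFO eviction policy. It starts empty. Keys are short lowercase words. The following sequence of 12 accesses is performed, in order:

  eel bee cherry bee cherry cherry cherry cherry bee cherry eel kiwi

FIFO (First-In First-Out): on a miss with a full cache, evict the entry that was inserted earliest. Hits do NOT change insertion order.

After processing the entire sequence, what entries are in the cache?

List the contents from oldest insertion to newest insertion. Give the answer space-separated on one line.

FIFO simulation (capacity=3):
  1. access eel: MISS. Cache (old->new): [eel]
  2. access bee: MISS. Cache (old->new): [eel bee]
  3. access cherry: MISS. Cache (old->new): [eel bee cherry]
  4. access bee: HIT. Cache (old->new): [eel bee cherry]
  5. access cherry: HIT. Cache (old->new): [eel bee cherry]
  6. access cherry: HIT. Cache (old->new): [eel bee cherry]
  7. access cherry: HIT. Cache (old->new): [eel bee cherry]
  8. access cherry: HIT. Cache (old->new): [eel bee cherry]
  9. access bee: HIT. Cache (old->new): [eel bee cherry]
  10. access cherry: HIT. Cache (old->new): [eel bee cherry]
  11. access eel: HIT. Cache (old->new): [eel bee cherry]
  12. access kiwi: MISS, evict eel. Cache (old->new): [bee cherry kiwi]
Total: 8 hits, 4 misses, 1 evictions

Answer: bee cherry kiwi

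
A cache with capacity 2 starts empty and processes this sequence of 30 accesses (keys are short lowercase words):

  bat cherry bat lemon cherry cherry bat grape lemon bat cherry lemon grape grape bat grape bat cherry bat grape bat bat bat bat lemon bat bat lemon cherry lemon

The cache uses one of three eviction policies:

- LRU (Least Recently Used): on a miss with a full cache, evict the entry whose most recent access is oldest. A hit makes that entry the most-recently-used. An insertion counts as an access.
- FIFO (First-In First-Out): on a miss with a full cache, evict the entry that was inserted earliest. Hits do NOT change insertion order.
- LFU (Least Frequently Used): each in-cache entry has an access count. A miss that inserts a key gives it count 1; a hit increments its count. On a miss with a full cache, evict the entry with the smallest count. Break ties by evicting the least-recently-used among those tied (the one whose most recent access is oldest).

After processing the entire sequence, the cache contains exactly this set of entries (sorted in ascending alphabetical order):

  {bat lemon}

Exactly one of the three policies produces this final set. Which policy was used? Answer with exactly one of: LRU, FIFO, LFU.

Simulating under each policy and comparing final sets:
  LRU: final set = {cherry lemon} -> differs
  FIFO: final set = {cherry lemon} -> differs
  LFU: final set = {bat lemon} -> MATCHES target
Only LFU produces the target set.

Answer: LFU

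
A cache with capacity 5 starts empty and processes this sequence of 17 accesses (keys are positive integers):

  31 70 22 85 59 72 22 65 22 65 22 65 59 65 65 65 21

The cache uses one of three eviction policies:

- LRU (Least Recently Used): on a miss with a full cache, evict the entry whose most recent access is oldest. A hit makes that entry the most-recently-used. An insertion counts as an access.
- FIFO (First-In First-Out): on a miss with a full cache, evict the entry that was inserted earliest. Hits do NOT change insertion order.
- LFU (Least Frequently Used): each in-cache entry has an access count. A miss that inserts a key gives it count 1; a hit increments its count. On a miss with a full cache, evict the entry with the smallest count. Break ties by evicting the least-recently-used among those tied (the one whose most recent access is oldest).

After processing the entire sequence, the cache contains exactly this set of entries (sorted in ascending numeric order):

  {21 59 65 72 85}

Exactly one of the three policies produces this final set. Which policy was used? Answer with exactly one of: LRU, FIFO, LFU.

Answer: FIFO

Derivation:
Simulating under each policy and comparing final sets:
  LRU: final set = {21 22 59 65 72} -> differs
  FIFO: final set = {21 59 65 72 85} -> MATCHES target
  LFU: final set = {21 22 59 65 72} -> differs
Only FIFO produces the target set.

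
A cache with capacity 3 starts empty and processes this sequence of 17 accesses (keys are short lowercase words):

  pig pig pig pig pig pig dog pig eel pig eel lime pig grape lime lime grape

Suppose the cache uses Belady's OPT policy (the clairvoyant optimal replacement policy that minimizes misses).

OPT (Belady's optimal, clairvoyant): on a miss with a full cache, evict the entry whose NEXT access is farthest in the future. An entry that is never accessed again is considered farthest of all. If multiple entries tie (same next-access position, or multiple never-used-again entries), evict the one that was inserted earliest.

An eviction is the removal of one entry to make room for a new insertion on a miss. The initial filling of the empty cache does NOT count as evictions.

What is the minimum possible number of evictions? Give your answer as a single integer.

Answer: 2

Derivation:
OPT (Belady) simulation (capacity=3):
  1. access pig: MISS. Cache: [pig]
  2. access pig: HIT. Next use of pig: step 3. Cache: [pig]
  3. access pig: HIT. Next use of pig: step 4. Cache: [pig]
  4. access pig: HIT. Next use of pig: step 5. Cache: [pig]
  5. access pig: HIT. Next use of pig: step 6. Cache: [pig]
  6. access pig: HIT. Next use of pig: step 8. Cache: [pig]
  7. access dog: MISS. Cache: [pig dog]
  8. access pig: HIT. Next use of pig: step 10. Cache: [pig dog]
  9. access eel: MISS. Cache: [pig dog eel]
  10. access pig: HIT. Next use of pig: step 13. Cache: [pig dog eel]
  11. access eel: HIT. Next use of eel: never. Cache: [pig dog eel]
  12. access lime: MISS, evict dog (next use: never). Cache: [pig eel lime]
  13. access pig: HIT. Next use of pig: never. Cache: [pig eel lime]
  14. access grape: MISS, evict pig (next use: never). Cache: [eel lime grape]
  15. access lime: HIT. Next use of lime: step 16. Cache: [eel lime grape]
  16. access lime: HIT. Next use of lime: never. Cache: [eel lime grape]
  17. access grape: HIT. Next use of grape: never. Cache: [eel lime grape]
Total: 12 hits, 5 misses, 2 evictions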